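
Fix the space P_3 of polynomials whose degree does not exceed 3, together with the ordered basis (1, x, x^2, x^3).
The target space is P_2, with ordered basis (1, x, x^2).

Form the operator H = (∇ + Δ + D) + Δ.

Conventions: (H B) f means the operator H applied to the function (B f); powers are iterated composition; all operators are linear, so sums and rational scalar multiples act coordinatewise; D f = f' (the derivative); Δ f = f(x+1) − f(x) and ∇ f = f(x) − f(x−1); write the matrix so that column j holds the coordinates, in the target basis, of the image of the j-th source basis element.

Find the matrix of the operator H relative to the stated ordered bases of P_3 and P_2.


the matrix is [[0, 4, 1, 3]; [0, 0, 8, 3]; [0, 0, 0, 12]] (rows listed top to bottom)

image of 1: 0
image of x: 4
image of x^2: 8x + 1
image of x^3: 12x^2 + 3x + 3
each image's coordinates form column j of the matrix


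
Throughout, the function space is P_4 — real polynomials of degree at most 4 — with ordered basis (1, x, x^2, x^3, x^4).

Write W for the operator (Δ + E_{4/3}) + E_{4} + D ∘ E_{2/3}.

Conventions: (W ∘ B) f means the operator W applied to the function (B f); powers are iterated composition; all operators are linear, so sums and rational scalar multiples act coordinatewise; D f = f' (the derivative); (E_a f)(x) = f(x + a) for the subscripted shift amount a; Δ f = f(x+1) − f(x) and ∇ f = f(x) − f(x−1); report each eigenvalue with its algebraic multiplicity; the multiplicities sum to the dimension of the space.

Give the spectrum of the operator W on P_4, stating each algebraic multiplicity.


image of 1: 2
image of x: 2x + 22/3
image of x^2: 2x^2 + (44/3)x + 181/9
image of x^3: 2x^3 + 22x^2 + (181/3)x + 1855/27
image of x^4: 2x^4 + (88/3)x^3 + (362/3)x^2 + (7420/27)x + 21169/81
the matrix is upper triangular; its diagonal is (2, 2, 2, 2, 2)
for a triangular matrix the eigenvalues are the diagonal entries, with algebraic multiplicity their repetition count

λ = 2 (multiplicity 5)


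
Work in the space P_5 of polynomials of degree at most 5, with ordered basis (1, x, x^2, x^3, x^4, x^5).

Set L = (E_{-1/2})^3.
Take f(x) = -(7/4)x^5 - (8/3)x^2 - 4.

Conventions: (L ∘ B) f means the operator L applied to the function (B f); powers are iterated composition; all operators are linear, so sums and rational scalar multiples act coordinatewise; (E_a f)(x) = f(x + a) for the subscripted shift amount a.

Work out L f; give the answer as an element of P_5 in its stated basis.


the image equals g(x) = -(7/4)x^5 + (105/8)x^4 - (315/8)x^3 + (2707/48)x^2 - (2323/64)x + 421/128

E_{-1/2} f = -(7/4)x^5 + (35/8)x^4 - (35/8)x^3 - (23/48)x^2 + (407/192)x - 1771/384
E_{-1/2} E_{-1/2} f = -(7/4)x^5 + (35/4)x^4 - (35/2)x^3 + (89/6)x^2 - (41/12)x - 59/12
E_{-1/2} E_{-1/2} E_{-1/2} f = -(7/4)x^5 + (105/8)x^4 - (315/8)x^3 + (2707/48)x^2 - (2323/64)x + 421/128


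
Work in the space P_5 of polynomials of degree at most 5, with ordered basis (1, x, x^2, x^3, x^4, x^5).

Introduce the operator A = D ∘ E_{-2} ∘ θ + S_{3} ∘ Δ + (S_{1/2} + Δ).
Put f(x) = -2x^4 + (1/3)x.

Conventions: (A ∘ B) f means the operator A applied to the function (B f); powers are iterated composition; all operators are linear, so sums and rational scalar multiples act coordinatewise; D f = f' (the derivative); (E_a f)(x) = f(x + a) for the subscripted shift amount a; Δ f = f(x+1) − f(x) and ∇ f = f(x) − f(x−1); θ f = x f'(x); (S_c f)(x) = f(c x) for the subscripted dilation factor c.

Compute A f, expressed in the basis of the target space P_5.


θ f = -8x^4 + (1/3)x
E_{-2} θ f = -8x^4 + 64x^3 - 192x^2 + (769/3)x - 386/3
D E_{-2} θ f = -32x^3 + 192x^2 - 384x + 769/3
Δ f = -8x^3 - 12x^2 - 8x - 5/3
S_{3} Δ f = -216x^3 - 108x^2 - 24x - 5/3
S_{1/2} f = -(1/8)x^4 + (1/6)x
Δ f = -8x^3 - 12x^2 - 8x - 5/3
(S_{1/2} + Δ) f = -(1/8)x^4 - 8x^3 - 12x^2 - (47/6)x - 5/3
(D ∘ E_{-2} ∘ θ + S_{3} ∘ Δ + (S_{1/2} + Δ)) f = -(1/8)x^4 - 256x^3 + 72x^2 - (2495/6)x + 253

the result is g(x) = -(1/8)x^4 - 256x^3 + 72x^2 - (2495/6)x + 253


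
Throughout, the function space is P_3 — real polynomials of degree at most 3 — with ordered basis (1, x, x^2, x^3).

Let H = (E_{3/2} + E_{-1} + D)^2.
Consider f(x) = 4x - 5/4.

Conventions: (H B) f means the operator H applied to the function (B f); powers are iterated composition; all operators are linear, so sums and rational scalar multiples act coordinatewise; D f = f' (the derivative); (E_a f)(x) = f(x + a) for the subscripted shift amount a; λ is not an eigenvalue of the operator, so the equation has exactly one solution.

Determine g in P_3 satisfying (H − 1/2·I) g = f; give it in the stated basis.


the result is g(x) = (8/7)x - 227/98

write g with unknown coordinates in the stated basis and equate coefficients in (H − 1/2·I) g = f
solving from the highest basis element down gives g = (8/7)x - 227/98
check: H g = (32/7)x - 118/49
so H g − 1/2·g = 4x - 5/4 = f ✓


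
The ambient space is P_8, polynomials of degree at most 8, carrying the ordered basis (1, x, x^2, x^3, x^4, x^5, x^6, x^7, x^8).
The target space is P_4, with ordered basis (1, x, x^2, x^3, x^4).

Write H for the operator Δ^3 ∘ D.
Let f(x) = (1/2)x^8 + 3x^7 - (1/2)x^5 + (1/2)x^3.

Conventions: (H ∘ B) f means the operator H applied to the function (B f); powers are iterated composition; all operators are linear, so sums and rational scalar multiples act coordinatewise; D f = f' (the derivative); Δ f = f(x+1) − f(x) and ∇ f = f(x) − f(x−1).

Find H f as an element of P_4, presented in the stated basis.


the result is g(x) = 840x^4 + 7560x^3 + 23940x^2 + 33960x + 18474

D f = 4x^7 + 21x^6 - (5/2)x^4 + (3/2)x^2
Δ D f = 28x^6 + 210x^5 + 455x^4 + 550x^3 + 384x^2 + 147x + 24
Δ Δ D f = 168x^5 + 1470x^4 + 4480x^3 + 6900x^2 + 5456x + 1774
Δ Δ Δ D f = 840x^4 + 7560x^3 + 23940x^2 + 33960x + 18474


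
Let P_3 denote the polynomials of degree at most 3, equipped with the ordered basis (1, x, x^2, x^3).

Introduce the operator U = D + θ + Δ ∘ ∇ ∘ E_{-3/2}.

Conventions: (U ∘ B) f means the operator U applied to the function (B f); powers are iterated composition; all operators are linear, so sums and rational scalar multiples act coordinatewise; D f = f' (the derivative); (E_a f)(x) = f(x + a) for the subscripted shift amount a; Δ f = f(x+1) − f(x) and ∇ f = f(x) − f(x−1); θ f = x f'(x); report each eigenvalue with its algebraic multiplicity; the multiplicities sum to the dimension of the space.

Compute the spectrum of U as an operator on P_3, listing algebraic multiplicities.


λ = 0 (multiplicity 1), λ = 1 (multiplicity 1), λ = 2 (multiplicity 1), λ = 3 (multiplicity 1)

image of 1: 0
image of x: x + 1
image of x^2: 2x^2 + 2x + 2
image of x^3: 3x^3 + 3x^2 + 6x - 9
the matrix is upper triangular; its diagonal is (0, 1, 2, 3)
for a triangular matrix the eigenvalues are the diagonal entries, with algebraic multiplicity their repetition count


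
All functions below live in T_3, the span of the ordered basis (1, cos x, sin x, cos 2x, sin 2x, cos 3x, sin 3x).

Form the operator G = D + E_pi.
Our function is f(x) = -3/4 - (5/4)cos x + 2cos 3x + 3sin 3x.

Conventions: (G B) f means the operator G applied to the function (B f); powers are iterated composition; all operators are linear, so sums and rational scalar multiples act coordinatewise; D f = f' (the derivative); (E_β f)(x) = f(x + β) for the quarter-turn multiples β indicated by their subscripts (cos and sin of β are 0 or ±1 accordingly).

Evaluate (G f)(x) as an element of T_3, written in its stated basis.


D f = (5/4)sin x + 9cos 3x - 6sin 3x
E_pi f = -3/4 + (5/4)cos x - 2cos 3x - 3sin 3x
(D + E_pi) f = -3/4 + (5/4)cos x + (5/4)sin x + 7cos 3x - 9sin 3x

g(x) = -3/4 + (5/4)cos x + (5/4)sin x + 7cos 3x - 9sin 3x


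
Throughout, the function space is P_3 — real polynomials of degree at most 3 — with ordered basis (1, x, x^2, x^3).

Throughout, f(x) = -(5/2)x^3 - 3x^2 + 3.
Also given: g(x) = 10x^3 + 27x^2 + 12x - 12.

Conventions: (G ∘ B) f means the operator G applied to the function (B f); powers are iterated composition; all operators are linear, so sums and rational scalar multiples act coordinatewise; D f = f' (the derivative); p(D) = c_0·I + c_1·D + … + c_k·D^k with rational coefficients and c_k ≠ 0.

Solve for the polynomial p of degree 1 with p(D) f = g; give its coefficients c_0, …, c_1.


D^0 f = -(5/2)x^3 - 3x^2 + 3
D^1 f = -(15/2)x^2 - 6x
matching coefficients of g against c_0 f + c_1 Df + … from the top degree down determines the c_i
solution: c_0 = -4, c_1 = -2

p(D) = -4·I − 2·D, i.e. c_0 = -4, c_1 = -2


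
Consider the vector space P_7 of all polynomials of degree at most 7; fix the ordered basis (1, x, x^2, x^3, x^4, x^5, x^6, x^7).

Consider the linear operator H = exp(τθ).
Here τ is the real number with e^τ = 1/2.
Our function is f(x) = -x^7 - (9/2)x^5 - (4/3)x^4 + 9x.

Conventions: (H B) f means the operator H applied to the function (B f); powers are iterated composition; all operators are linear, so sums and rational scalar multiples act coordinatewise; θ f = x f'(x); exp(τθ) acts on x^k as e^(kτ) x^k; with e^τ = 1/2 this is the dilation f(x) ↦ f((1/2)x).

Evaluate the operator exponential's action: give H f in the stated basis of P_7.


exp(τθ) x^k = e^(kτ) x^k; with e^τ = 1/2 this sends x^k to (1/2)^k x^k
x ↦ 1/2 x
x^4 ↦ 1/16 x^4
x^5 ↦ 1/32 x^5
x^7 ↦ 1/128 x^7
applying this coordinatewise to f: exp(τθ) f = -(1/128)x^7 - (9/64)x^5 - (1/12)x^4 + (9/2)x

g(x) = -(1/128)x^7 - (9/64)x^5 - (1/12)x^4 + (9/2)x


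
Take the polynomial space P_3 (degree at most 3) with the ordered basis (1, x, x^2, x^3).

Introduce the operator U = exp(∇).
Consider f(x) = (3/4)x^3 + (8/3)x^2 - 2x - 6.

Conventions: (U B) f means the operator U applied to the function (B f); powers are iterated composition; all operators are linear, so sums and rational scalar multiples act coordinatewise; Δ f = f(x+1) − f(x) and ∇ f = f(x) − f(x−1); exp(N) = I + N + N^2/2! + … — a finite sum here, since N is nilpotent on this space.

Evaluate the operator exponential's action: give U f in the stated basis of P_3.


order-1 term: (9/4)x^2 + (37/12)x - 47/12
order-2 term: (9/4)x + 5/12
order-3 term: 3/4
the series for exp(∇) f terminates at order 3
exp(∇) f = (3/4)x^3 + (59/12)x^2 + (10/3)x - 35/4

the image equals g(x) = (3/4)x^3 + (59/12)x^2 + (10/3)x - 35/4


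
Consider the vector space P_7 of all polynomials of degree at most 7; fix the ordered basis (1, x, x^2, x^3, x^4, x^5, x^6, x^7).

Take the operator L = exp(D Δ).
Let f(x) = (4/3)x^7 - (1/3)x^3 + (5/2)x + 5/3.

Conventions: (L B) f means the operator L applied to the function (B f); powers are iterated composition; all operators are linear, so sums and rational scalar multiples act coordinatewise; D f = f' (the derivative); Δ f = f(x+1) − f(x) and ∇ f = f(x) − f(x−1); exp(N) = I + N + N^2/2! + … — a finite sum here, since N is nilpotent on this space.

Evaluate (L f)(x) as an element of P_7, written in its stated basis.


the image equals g(x) = (4/3)x^7 + 56x^5 + 140x^4 + (2239/3)x^3 + 1820x^2 + (6273/2)x + 2530

order-1 term: 56x^5 + 140x^4 + (560/3)x^3 + 140x^2 + 54x + 25/3
order-2 term: 560x^3 + 1680x^2 + 1960x + 840
order-3 term: 1120x + 1680
the series for exp(D Δ) f terminates at order 3
exp(D Δ) f = (4/3)x^7 + 56x^5 + 140x^4 + (2239/3)x^3 + 1820x^2 + (6273/2)x + 2530


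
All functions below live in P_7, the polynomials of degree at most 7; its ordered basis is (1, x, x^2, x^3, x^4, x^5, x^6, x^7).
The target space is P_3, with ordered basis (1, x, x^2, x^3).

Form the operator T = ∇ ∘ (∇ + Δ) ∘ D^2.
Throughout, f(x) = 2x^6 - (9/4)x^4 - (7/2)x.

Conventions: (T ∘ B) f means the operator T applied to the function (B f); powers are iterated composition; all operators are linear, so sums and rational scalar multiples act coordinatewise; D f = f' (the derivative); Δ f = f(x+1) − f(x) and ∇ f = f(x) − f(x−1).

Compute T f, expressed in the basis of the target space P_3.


g(x) = 1440x^2 - 1440x + 852

D f = 12x^5 - 9x^3 - 7/2
D D f = 60x^4 - 27x^2
∇ D^2 f = 240x^3 - 360x^2 + 186x - 33
Δ D^2 f = 240x^3 + 360x^2 + 186x + 33
(∇ + Δ) D^2 f = 480x^3 + 372x
∇ (∇ + Δ) D^2 f = 1440x^2 - 1440x + 852


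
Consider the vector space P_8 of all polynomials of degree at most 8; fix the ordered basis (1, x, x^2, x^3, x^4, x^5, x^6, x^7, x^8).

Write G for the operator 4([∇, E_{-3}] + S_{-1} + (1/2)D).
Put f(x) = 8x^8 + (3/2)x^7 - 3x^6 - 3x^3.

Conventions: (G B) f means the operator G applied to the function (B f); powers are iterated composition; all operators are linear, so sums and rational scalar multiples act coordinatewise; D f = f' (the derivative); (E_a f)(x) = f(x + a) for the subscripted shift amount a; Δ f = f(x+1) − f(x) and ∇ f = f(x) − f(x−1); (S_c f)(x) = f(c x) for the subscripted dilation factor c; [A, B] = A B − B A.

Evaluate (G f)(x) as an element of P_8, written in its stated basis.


E_{-3} f = 8x^8 - (381/2)x^7 + (3963/2)x^6 - (23517/2)x^5 + (87075/2)x^4 - (205989/2)x^3 + (304047/2)x^2 - (256041/2)x + 94203/2
∇ E_{-3} f = 64x^7 - (3115/2)x^6 + (32675/2)x^5 - (191485/2)x^4 + (676961/2)x^3 - (1443481/2)x^2 + (1718519/2)x - 881029/2
∇ f = 64x^7 - (427/2)x^6 + (797/2)x^5 - (925/2)x^4 + (671/2)x^3 - (313/2)x^2 + (89/2)x - 13/2
E_{-3} ∇ f = 64x^7 - (3115/2)x^6 + (32675/2)x^5 - (191485/2)x^4 + (676961/2)x^3 - (1443481/2)x^2 + (1718519/2)x - 881029/2
[∇, E_{-3}] f = 0
S_{-1} f = 8x^8 - (3/2)x^7 - 3x^6 + 3x^3
D f = 64x^7 + (21/2)x^6 - 18x^5 - 9x^2
((1/2)D) f = 32x^7 + (21/4)x^6 - 9x^5 - (9/2)x^2
([∇, E_{-3}] + S_{-1} + (1/2)D) f = 8x^8 + (61/2)x^7 + (9/4)x^6 - 9x^5 + 3x^3 - (9/2)x^2
(4([∇, E_{-3}] + S_{-1} + (1/2)D)) f = 32x^8 + 122x^7 + 9x^6 - 36x^5 + 12x^3 - 18x^2

the image equals g(x) = 32x^8 + 122x^7 + 9x^6 - 36x^5 + 12x^3 - 18x^2


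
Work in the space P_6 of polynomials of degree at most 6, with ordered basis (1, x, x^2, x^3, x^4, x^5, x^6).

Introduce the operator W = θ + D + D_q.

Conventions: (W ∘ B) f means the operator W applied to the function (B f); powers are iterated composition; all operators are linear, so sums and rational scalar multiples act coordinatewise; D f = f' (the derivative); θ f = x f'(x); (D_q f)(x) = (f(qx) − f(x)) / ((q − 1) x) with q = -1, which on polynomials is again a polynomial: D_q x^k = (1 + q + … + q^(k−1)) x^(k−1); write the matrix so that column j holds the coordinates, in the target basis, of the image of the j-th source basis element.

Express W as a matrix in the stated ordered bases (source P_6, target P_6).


the matrix is [[0, 2, 0, 0, 0, 0, 0]; [0, 1, 2, 0, 0, 0, 0]; [0, 0, 2, 4, 0, 0, 0]; [0, 0, 0, 3, 4, 0, 0]; [0, 0, 0, 0, 4, 6, 0]; [0, 0, 0, 0, 0, 5, 6]; [0, 0, 0, 0, 0, 0, 6]] (rows listed top to bottom)

image of 1: 0
image of x: x + 2
image of x^2: 2x^2 + 2x
image of x^3: 3x^3 + 4x^2
image of x^4: 4x^4 + 4x^3
image of x^5: 5x^5 + 6x^4
image of x^6: 6x^6 + 6x^5
each image's coordinates form column j of the matrix


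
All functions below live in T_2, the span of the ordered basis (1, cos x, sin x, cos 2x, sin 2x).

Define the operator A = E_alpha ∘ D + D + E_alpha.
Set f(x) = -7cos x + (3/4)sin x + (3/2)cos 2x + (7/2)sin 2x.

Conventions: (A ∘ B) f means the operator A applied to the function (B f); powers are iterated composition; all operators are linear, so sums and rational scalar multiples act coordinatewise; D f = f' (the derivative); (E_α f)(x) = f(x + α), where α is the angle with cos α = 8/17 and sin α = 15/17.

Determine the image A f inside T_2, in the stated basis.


D f = (3/4)cos x + 7sin x + 7cos 2x - 3sin 2x
E_alpha D f = (111/17)cos x + (179/68)sin x - (1847/289)cos 2x - (1197/289)sin 2x
D f = (3/4)cos x + 7sin x + 7cos 2x - 3sin 2x
E_alpha f = -(179/68)cos x + (111/17)sin x + (1197/578)cos 2x - (1847/578)sin 2x
(E_alpha ∘ D + D + E_alpha) f = (79/17)cos x + (1099/68)sin x + (1549/578)cos 2x - (5975/578)sin 2x

the result is g(x) = (79/17)cos x + (1099/68)sin x + (1549/578)cos 2x - (5975/578)sin 2x


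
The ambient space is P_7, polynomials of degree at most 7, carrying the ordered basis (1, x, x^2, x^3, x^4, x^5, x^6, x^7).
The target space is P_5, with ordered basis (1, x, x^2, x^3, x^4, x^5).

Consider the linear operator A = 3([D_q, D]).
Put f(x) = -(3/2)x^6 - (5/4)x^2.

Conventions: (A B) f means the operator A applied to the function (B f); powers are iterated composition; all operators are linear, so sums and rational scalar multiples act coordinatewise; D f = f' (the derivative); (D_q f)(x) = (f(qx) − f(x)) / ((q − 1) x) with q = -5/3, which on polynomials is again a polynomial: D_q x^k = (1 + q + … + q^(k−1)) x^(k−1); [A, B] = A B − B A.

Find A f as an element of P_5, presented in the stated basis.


the result is g(x) = -(8444/27)x^4 - 10

D f = -9x^5 - (5/2)x
D_q D f = -(421/9)x^4 - 5/2
D_q f = (931/81)x^5 + (5/6)x
D D_q f = (4655/81)x^4 + 5/6
[D_q, D] f = -(8444/81)x^4 - 10/3
(3([D_q, D])) f = -(8444/27)x^4 - 10


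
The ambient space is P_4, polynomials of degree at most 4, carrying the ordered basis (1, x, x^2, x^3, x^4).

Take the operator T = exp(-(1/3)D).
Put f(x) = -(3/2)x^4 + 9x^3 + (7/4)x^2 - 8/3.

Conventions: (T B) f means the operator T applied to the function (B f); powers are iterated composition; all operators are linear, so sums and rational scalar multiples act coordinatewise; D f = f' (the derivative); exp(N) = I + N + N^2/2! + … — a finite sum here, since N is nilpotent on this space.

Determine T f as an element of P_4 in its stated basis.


order-1 term: 2x^3 - 9x^2 - (7/6)x
order-2 term: -x^2 + 3x + 7/36
order-3 term: (2/9)x - 1/3
order-4 term: -1/54
the series for exp(-(1/3)D) f terminates at order 4
exp(-(1/3)D) f = -(3/2)x^4 + 11x^3 - (33/4)x^2 + (37/18)x - 305/108

the result is g(x) = -(3/2)x^4 + 11x^3 - (33/4)x^2 + (37/18)x - 305/108


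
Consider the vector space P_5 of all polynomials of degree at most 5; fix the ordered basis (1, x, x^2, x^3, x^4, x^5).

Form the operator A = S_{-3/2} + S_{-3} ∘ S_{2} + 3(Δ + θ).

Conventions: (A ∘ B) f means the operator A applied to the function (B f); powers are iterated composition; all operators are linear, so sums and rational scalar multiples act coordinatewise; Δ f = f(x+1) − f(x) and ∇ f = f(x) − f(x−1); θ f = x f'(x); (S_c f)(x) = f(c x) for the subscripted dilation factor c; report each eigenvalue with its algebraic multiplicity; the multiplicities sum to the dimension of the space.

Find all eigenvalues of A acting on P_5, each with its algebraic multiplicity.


image of 1: 2
image of x: -(9/2)x + 3
image of x^2: (177/4)x^2 + 6x + 3
image of x^3: -(1683/8)x^3 + 9x^2 + 9x + 3
image of x^4: (21009/16)x^4 + 12x^3 + 18x^2 + 12x + 3
image of x^5: -(248595/32)x^5 + 15x^4 + 30x^3 + 30x^2 + 15x + 3
the matrix is upper triangular; its diagonal is (2, -9/2, 177/4, -1683/8, 21009/16, -248595/32)
for a triangular matrix the eigenvalues are the diagonal entries, with algebraic multiplicity their repetition count

λ = -248595/32 (multiplicity 1), λ = -1683/8 (multiplicity 1), λ = -9/2 (multiplicity 1), λ = 2 (multiplicity 1), λ = 177/4 (multiplicity 1), λ = 21009/16 (multiplicity 1)


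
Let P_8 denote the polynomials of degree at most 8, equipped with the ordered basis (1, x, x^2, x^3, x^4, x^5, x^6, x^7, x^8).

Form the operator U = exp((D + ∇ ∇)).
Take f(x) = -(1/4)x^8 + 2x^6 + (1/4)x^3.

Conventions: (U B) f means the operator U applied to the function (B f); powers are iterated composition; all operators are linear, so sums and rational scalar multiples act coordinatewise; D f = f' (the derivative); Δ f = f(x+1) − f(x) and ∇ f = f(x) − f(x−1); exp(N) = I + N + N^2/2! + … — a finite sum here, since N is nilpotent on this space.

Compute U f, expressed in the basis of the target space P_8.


order-1 term: -2x^7 - 14x^6 + 96x^5 - 185x^4 + 180x^3 - (53/4)x^2 - (213/2)x + 59
order-2 term: -7x^6 - 84x^5 + 240x^4 + 940x^3 - 4560x^2 + (27731/4)x - 7299/2
order-3 term: -14x^5 - 210x^4 + 40x^3 + 3090x^2 - 4620x - 3175/4
order-4 term: -(35/2)x^4 - 280x^3 - 390x^2 + 2620x - 300
order-5 term: -14x^3 - 210x^2 - 408x + 655
order-6 term: -7x^2 - 84x - 124
order-7 term: -2x - 14
order-8 term: -1/4
the series for exp((D + ∇ ∇)) f terminates at order 8
exp((D + ∇ ∇)) f = -(1/4)x^8 - 2x^7 - 19x^6 - 2x^5 - (345/2)x^4 + (3465/4)x^3 - (8361/4)x^2 + (17329/4)x - 8335/2

g(x) = -(1/4)x^8 - 2x^7 - 19x^6 - 2x^5 - (345/2)x^4 + (3465/4)x^3 - (8361/4)x^2 + (17329/4)x - 8335/2


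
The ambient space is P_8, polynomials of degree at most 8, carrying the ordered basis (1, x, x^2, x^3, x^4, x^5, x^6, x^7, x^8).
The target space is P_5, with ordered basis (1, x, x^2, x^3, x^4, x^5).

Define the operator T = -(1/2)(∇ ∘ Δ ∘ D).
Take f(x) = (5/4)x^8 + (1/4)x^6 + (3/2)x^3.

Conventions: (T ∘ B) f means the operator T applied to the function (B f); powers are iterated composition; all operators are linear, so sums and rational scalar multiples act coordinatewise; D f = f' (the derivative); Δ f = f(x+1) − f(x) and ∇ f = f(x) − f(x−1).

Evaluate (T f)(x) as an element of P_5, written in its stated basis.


D f = 10x^7 + (3/2)x^5 + (9/2)x^2
Δ D f = 70x^6 + 210x^5 + (715/2)x^4 + 365x^3 + 225x^2 + (173/2)x + 16
∇ Δ D f = 420x^5 + 730x^3 + 155x + 9
(-(1/2)(∇ ∘ Δ ∘ D)) f = -210x^5 - 365x^3 - (155/2)x - 9/2

g(x) = -210x^5 - 365x^3 - (155/2)x - 9/2


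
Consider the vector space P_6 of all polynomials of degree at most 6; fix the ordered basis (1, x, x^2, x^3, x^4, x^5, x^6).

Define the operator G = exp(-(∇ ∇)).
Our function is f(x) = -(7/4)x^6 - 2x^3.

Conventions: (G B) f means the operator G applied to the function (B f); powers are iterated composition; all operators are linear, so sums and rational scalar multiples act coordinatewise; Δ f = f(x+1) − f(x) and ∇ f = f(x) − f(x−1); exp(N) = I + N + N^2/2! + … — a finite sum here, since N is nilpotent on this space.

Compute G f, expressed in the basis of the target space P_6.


order-1 term: (105/2)x^4 - 210x^3 + (735/2)x^2 - 303x + 193/2
order-2 term: -315x^2 + 1260x - 1365
order-3 term: 210
the series for exp(-(∇ ∇)) f terminates at order 3
exp(-(∇ ∇)) f = -(7/4)x^6 + (105/2)x^4 - 212x^3 + (105/2)x^2 + 957x - 2117/2

the image equals g(x) = -(7/4)x^6 + (105/2)x^4 - 212x^3 + (105/2)x^2 + 957x - 2117/2


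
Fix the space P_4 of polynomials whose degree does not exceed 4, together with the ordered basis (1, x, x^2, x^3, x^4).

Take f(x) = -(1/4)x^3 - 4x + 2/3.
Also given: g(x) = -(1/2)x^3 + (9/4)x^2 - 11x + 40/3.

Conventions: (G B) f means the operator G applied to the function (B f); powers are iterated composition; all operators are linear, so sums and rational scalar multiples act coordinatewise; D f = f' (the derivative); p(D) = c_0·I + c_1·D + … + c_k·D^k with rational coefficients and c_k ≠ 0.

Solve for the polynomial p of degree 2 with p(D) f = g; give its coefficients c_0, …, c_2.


p(D) = 2·I − 3·D + 2·D^2, i.e. c_0 = 2, c_1 = -3, c_2 = 2

D^0 f = -(1/4)x^3 - 4x + 2/3
D^1 f = -(3/4)x^2 - 4
D^2 f = -(3/2)x
matching coefficients of g against c_0 f + c_1 Df + … from the top degree down determines the c_i
solution: c_0 = 2, c_1 = -3, c_2 = 2


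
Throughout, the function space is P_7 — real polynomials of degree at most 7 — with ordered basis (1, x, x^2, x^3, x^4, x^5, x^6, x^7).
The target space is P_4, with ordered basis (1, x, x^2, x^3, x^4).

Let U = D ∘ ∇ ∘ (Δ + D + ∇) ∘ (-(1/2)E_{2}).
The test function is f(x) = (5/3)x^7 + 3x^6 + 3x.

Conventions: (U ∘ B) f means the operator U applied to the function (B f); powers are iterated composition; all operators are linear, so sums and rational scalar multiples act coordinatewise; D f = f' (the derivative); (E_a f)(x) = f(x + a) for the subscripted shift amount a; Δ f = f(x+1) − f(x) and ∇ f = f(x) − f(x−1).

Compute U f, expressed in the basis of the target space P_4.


g(x) = -525x^4 - 3690x^3 - 10480x^2 - 14115x - 22570/3

E_{2} f = (5/3)x^7 + (79/3)x^6 + 176x^5 + (1940/3)x^4 + (4240/3)x^3 + 1840x^2 + (3977/3)x + 1234/3
(-(1/2)E_{2}) f = -(5/6)x^7 - (79/6)x^6 - 88x^5 - (970/3)x^4 - (2120/3)x^3 - 920x^2 - (3977/6)x - 617/3
Δ (-(1/2)E_{2}) f = -(35/6)x^6 - (193/2)x^5 - (2000/3)x^4 - (14795/6)x^3 - 5155x^2 - (34669/6)x - 16289/6
D (-(1/2)E_{2}) f = -(35/6)x^6 - 79x^5 - 440x^4 - (3880/3)x^3 - 2120x^2 - 1840x - 3977/6
∇ (-(1/2)E_{2}) f = -(35/6)x^6 - (123/2)x^5 - (815/3)x^4 - (1295/2)x^3 - 880x^2 - (1293/2)x - 1211/6
(Δ + D + ∇) (-(1/2)E_{2}) f = -(35/2)x^6 - 237x^5 - (4135/3)x^4 - (13220/3)x^3 - 8155x^2 - (24794/3)x - 7159/2
∇ (Δ + D + ∇) (-(1/2)E_{2}) f = -105x^5 - (1845/2)x^4 - (10480/3)x^3 - (14115/2)x^2 - (22570/3)x - 6715/2
D ∇ (Δ + D + ∇) (-(1/2)E_{2}) f = -525x^4 - 3690x^3 - 10480x^2 - 14115x - 22570/3


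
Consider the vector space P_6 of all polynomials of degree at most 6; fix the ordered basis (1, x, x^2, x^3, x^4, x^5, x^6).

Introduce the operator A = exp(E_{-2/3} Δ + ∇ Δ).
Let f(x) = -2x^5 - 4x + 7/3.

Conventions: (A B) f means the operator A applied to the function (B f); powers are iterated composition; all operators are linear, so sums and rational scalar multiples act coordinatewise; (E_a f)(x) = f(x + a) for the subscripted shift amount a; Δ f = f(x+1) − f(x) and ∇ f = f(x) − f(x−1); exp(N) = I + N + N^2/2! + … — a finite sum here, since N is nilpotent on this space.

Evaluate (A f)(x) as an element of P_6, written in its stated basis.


order-1 term: -10x^4 - (100/3)x^3 - (20/3)x^2 - (490/27)x - 346/81
order-2 term: -20x^3 - 100x^2 - (290/3)x - 790/27
order-3 term: -20x^2 - 100x - 90
order-4 term: -10x - 100/3
order-5 term: -2
the series for exp(E_{-2/3} Δ + ∇ Δ) f terminates at order 5
exp(E_{-2/3} Δ + ∇ Δ) f = -2x^5 - 10x^4 - (160/3)x^3 - (380/3)x^2 - (6178/27)x - 12679/81

the result is g(x) = -2x^5 - 10x^4 - (160/3)x^3 - (380/3)x^2 - (6178/27)x - 12679/81


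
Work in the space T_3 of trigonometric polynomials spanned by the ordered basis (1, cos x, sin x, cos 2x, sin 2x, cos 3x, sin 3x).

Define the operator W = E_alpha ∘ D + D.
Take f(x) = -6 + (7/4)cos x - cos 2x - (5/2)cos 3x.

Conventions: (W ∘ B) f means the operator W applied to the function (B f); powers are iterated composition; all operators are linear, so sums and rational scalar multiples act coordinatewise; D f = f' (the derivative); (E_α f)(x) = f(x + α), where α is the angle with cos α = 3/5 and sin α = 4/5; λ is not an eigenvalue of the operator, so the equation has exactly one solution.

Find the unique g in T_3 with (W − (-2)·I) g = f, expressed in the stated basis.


g(x) = -3 + (21/40)cos x + (7/10)sin x - (1/26)cos 2x - (9/13)sin 2x - (295/116)cos 3x - (15/29)sin 3x

write g with unknown coordinates in the stated basis and equate coefficients in (W − (-2)·I) g = f
solving from the highest basis element down gives g = -3 + (21/40)cos x + (7/10)sin x - (1/26)cos 2x - (9/13)sin 2x - (295/116)cos 3x - (15/29)sin 3x
check: W g = (7/10)cos x - (7/5)sin x - (12/13)cos 2x + (18/13)sin 2x + (75/29)cos 3x + (30/29)sin 3x
so W g − (-2)·g = -6 + (7/4)cos x - cos 2x - (5/2)cos 3x = f ✓


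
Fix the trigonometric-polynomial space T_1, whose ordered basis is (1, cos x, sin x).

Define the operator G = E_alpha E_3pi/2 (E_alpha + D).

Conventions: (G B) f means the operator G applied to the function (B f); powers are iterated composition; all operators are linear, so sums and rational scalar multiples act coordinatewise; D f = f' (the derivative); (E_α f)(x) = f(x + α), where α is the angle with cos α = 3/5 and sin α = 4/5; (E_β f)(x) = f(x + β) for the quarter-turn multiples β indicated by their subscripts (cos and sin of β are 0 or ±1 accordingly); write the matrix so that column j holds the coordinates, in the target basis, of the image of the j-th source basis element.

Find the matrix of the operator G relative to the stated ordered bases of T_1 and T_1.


the matrix is [[1, 0, 0]; [0, 39/25, 27/25]; [0, -27/25, 39/25]] (rows listed top to bottom)

image of 1: 1
image of cos x: (39/25)cos x - (27/25)sin x
image of sin x: (27/25)cos x + (39/25)sin x
each image's coordinates form column j of the matrix


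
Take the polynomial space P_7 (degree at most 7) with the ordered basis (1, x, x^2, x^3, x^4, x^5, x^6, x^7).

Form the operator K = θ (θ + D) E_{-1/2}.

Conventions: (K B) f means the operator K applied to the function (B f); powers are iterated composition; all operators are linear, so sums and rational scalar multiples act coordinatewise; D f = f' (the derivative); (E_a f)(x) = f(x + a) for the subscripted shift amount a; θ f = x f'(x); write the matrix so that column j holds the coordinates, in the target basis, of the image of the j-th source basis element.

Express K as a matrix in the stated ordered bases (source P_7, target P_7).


image of 1: 0
image of x: x
image of x^2: 4x^2 + x
image of x^3: 9x^3 - (9/4)x
image of x^4: 16x^4 - 6x^3 - 6x^2 + (5/2)x
image of x^5: 25x^5 - 20x^4 - (15/2)x^3 + 10x^2 - (35/16)x
image of x^6: 36x^6 - 45x^5 + (45/2)x^3 - (45/4)x^2 + (27/16)x
image of x^7: 49x^7 - 84x^6 + (105/4)x^5 + 35x^4 - (525/16)x^3 + (21/2)x^2 - (77/64)x
each image's coordinates form column j of the matrix

the matrix is [[0, 0, 0, 0, 0, 0, 0, 0]; [0, 1, 1, -9/4, 5/2, -35/16, 27/16, -77/64]; [0, 0, 4, 0, -6, 10, -45/4, 21/2]; [0, 0, 0, 9, -6, -15/2, 45/2, -525/16]; [0, 0, 0, 0, 16, -20, 0, 35]; [0, 0, 0, 0, 0, 25, -45, 105/4]; [0, 0, 0, 0, 0, 0, 36, -84]; [0, 0, 0, 0, 0, 0, 0, 49]] (rows listed top to bottom)


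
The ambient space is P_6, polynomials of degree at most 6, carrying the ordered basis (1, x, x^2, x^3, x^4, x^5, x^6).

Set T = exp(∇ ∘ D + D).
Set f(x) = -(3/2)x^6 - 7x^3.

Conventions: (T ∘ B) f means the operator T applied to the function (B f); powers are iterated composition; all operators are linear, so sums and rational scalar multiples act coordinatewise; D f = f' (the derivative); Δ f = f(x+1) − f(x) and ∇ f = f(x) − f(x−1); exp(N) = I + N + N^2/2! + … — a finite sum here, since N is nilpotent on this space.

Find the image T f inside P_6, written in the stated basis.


g(x) = -(3/2)x^6 - 9x^5 - (135/2)x^4 - 127x^3 - (807/2)x^2 - 117x - 527/2

order-1 term: -9x^5 - 45x^4 + 90x^3 - 111x^2 + 3x + 12
order-2 term: -(45/2)x^4 - 180x^3 + 339x - 312
order-3 term: -30x^3 - 270x^2 - 270x + 263
order-4 term: -(45/2)x^2 - 180x - 180
order-5 term: -9x - 45
order-6 term: -3/2
the series for exp(∇ ∘ D + D) f terminates at order 6
exp(∇ ∘ D + D) f = -(3/2)x^6 - 9x^5 - (135/2)x^4 - 127x^3 - (807/2)x^2 - 117x - 527/2


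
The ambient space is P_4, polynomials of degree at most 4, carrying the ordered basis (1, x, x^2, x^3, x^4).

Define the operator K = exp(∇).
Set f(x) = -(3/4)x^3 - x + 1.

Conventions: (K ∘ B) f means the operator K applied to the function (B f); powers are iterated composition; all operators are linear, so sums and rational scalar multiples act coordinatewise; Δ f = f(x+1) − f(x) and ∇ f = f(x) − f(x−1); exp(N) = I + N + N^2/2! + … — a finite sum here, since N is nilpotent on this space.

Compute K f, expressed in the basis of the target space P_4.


order-1 term: -(9/4)x^2 + (9/4)x - 7/4
order-2 term: -(9/4)x + 9/4
order-3 term: -3/4
the series for exp(∇) f terminates at order 3
exp(∇) f = -(3/4)x^3 - (9/4)x^2 - x + 3/4

the image equals g(x) = -(3/4)x^3 - (9/4)x^2 - x + 3/4


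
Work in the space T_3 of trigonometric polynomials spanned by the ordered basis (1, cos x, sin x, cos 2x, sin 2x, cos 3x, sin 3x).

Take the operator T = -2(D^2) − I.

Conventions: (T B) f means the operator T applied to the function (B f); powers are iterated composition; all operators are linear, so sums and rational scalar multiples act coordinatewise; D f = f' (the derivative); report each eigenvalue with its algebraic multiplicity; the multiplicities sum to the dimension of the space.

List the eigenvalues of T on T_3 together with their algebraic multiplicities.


image of 1: -1
image of cos x: cos x
image of sin x: sin x
image of cos 2x: 7cos 2x
image of sin 2x: 7sin 2x
image of cos 3x: 17cos 3x
image of sin 3x: 17sin 3x
the matrix is diagonal; its diagonal is (-1, 1, 1, 7, 7, 17, 17)
for a triangular matrix the eigenvalues are the diagonal entries, with algebraic multiplicity their repetition count

λ = -1 (multiplicity 1), λ = 1 (multiplicity 2), λ = 7 (multiplicity 2), λ = 17 (multiplicity 2)


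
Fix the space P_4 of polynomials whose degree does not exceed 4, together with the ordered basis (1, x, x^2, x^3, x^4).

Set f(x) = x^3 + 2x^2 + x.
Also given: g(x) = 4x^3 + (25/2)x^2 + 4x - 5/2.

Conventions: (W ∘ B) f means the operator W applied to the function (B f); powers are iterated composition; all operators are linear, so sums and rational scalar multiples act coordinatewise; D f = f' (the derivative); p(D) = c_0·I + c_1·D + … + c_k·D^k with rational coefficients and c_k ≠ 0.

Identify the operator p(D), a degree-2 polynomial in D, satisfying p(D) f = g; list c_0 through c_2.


p(D) = 4·I + (3/2)·D − D^2, i.e. c_0 = 4, c_1 = 3/2, c_2 = -1

D^0 f = x^3 + 2x^2 + x
D^1 f = 3x^2 + 4x + 1
D^2 f = 6x + 4
matching coefficients of g against c_0 f + c_1 Df + … from the top degree down determines the c_i
solution: c_0 = 4, c_1 = 3/2, c_2 = -1


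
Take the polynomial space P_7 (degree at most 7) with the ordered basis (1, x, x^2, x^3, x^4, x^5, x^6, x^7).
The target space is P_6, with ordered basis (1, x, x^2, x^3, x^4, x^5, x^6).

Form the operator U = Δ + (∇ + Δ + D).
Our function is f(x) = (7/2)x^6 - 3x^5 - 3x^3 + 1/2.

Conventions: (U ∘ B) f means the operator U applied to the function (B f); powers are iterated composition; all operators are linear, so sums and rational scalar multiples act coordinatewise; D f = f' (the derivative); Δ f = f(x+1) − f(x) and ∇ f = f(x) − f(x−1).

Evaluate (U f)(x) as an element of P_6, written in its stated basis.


g(x) = 84x^5 - (15/2)x^4 + 180x^3 - (147/2)x^2 + 39x - 29/2

Δ f = 21x^5 + (75/2)x^4 + 40x^3 + (27/2)x^2 - 3x - 5/2
∇ f = 21x^5 - (135/2)x^4 + 100x^3 - (183/2)x^2 + 45x - 19/2
Δ f = 21x^5 + (75/2)x^4 + 40x^3 + (27/2)x^2 - 3x - 5/2
D f = 21x^5 - 15x^4 - 9x^2
(∇ + Δ + D) f = 63x^5 - 45x^4 + 140x^3 - 87x^2 + 42x - 12
(Δ + (∇ + Δ + D)) f = 84x^5 - (15/2)x^4 + 180x^3 - (147/2)x^2 + 39x - 29/2


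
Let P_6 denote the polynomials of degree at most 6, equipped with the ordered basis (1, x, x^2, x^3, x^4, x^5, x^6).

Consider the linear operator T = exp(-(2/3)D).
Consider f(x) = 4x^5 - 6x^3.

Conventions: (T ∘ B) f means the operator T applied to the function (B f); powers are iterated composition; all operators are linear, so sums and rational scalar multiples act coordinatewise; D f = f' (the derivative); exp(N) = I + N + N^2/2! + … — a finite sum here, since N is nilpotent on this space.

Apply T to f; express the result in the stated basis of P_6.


order-1 term: -(40/3)x^4 + 12x^2
order-2 term: (160/9)x^3 - 8x
order-3 term: -(320/27)x^2 + 16/9
order-4 term: (320/81)x
order-5 term: -128/243
the series for exp(-(2/3)D) f terminates at order 5
exp(-(2/3)D) f = 4x^5 - (40/3)x^4 + (106/9)x^3 + (4/27)x^2 - (328/81)x + 304/243

the result is g(x) = 4x^5 - (40/3)x^4 + (106/9)x^3 + (4/27)x^2 - (328/81)x + 304/243


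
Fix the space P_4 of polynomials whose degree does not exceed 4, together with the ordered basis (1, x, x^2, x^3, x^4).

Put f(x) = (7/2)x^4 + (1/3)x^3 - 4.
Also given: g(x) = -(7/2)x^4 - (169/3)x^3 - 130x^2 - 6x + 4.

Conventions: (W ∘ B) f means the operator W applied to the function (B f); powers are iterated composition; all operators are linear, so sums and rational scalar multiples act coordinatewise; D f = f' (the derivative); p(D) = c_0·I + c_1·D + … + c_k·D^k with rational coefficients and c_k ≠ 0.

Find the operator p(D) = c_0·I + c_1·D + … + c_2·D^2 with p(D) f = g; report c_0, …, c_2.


D^0 f = (7/2)x^4 + (1/3)x^3 - 4
D^1 f = 14x^3 + x^2
D^2 f = 42x^2 + 2x
matching coefficients of g against c_0 f + c_1 Df + … from the top degree down determines the c_i
solution: c_0 = -1, c_1 = -4, c_2 = -3

c_0 = -1, c_1 = -4, c_2 = -3


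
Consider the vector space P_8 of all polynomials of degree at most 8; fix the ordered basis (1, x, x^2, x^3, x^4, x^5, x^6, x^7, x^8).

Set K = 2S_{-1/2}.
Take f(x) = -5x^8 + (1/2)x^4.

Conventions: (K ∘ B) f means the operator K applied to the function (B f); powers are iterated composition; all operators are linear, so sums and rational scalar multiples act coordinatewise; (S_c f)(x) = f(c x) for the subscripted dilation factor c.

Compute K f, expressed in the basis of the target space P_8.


the image equals g(x) = -(5/128)x^8 + (1/16)x^4

S_{-1/2} f = -(5/256)x^8 + (1/32)x^4
(2S_{-1/2}) f = -(5/128)x^8 + (1/16)x^4


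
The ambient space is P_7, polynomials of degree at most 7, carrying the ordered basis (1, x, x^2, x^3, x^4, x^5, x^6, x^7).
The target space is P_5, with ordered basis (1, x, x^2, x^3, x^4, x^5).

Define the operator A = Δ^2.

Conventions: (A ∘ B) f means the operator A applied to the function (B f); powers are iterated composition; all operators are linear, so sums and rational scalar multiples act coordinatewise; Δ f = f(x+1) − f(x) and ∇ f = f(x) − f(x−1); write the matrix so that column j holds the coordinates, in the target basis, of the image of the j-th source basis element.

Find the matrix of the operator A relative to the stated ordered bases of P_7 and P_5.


image of 1: 0
image of x: 0
image of x^2: 2
image of x^3: 6x + 6
image of x^4: 12x^2 + 24x + 14
image of x^5: 20x^3 + 60x^2 + 70x + 30
image of x^6: 30x^4 + 120x^3 + 210x^2 + 180x + 62
image of x^7: 42x^5 + 210x^4 + 490x^3 + 630x^2 + 434x + 126
each image's coordinates form column j of the matrix

the matrix is [[0, 0, 2, 6, 14, 30, 62, 126]; [0, 0, 0, 6, 24, 70, 180, 434]; [0, 0, 0, 0, 12, 60, 210, 630]; [0, 0, 0, 0, 0, 20, 120, 490]; [0, 0, 0, 0, 0, 0, 30, 210]; [0, 0, 0, 0, 0, 0, 0, 42]] (rows listed top to bottom)


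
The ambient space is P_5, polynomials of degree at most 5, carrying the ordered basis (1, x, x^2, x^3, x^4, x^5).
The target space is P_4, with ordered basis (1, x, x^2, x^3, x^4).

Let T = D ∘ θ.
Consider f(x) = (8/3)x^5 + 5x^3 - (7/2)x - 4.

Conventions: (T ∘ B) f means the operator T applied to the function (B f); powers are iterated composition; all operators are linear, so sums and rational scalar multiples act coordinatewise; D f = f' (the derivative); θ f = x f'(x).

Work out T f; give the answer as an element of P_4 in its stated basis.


θ f = (40/3)x^5 + 15x^3 - (7/2)x
D θ f = (200/3)x^4 + 45x^2 - 7/2

the image equals g(x) = (200/3)x^4 + 45x^2 - 7/2


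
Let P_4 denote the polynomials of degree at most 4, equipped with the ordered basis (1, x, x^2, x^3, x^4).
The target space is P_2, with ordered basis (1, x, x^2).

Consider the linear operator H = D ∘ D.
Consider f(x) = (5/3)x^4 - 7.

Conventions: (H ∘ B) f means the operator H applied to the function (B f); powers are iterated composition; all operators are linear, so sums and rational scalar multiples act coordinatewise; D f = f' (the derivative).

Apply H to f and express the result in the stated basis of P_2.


the result is g(x) = 20x^2

D f = (20/3)x^3
D D f = 20x^2


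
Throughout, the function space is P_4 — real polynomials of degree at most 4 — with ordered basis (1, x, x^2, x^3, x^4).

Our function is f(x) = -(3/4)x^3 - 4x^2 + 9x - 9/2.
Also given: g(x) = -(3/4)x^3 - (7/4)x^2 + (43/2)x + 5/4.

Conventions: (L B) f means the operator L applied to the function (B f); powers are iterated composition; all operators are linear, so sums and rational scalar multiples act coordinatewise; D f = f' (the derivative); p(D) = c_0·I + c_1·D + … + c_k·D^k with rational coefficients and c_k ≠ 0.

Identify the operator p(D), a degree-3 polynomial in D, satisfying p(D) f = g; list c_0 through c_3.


D^0 f = -(3/4)x^3 - 4x^2 + 9x - 9/2
D^1 f = -(9/4)x^2 - 8x + 9
D^2 f = -(9/2)x - 8
D^3 f = -9/2
matching coefficients of g against c_0 f + c_1 Df + … from the top degree down determines the c_i
solution: c_0 = 1, c_1 = -1, c_2 = -1, c_3 = -3/2

c_0 = 1, c_1 = -1, c_2 = -1, c_3 = -3/2


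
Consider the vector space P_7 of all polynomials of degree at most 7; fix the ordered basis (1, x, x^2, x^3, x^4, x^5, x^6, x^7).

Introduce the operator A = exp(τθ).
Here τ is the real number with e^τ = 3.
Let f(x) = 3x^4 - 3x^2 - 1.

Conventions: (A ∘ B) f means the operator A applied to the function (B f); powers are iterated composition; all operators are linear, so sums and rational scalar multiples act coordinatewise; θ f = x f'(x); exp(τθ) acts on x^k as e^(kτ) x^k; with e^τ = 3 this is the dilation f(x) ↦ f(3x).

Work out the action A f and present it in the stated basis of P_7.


exp(τθ) x^k = e^(kτ) x^k; with e^τ = 3 this sends x^k to 3^k x^k
x^2 ↦ 9 x^2
x^4 ↦ 81 x^4
applying this coordinatewise to f: exp(τθ) f = 243x^4 - 27x^2 - 1

the result is g(x) = 243x^4 - 27x^2 - 1
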